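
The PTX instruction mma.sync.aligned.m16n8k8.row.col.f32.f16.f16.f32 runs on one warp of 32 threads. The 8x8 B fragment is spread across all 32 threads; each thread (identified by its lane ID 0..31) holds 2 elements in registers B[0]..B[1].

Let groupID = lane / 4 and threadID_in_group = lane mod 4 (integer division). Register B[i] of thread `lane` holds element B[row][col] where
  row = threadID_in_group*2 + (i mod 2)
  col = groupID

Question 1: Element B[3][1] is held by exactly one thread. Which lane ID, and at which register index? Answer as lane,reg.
5,1

c=1⇒gr=1  r=3⇒th=1,odd=1
L=1*4+1=5  i=1=1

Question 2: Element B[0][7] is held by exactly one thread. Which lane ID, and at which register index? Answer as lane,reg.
c:7=>grp=7  r:0=>tig=0,lo=0
L=7*4+0=28  i=0=0

28,0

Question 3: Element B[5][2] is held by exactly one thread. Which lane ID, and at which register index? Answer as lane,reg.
c=2->g=2  r=5->t=2,b0=1
L=2*4+2=10  i=1=1

10,1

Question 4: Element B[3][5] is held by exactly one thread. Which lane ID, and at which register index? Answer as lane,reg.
c=5→G=5  r=3→T=1,p=1
L=5*4+1=21  i=1=1

21,1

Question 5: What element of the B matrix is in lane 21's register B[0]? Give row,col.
2,5

lane 21: gid=5 (21/4), tid=1 (21%4)
i=0: r=1*2+0=2, c=gid=5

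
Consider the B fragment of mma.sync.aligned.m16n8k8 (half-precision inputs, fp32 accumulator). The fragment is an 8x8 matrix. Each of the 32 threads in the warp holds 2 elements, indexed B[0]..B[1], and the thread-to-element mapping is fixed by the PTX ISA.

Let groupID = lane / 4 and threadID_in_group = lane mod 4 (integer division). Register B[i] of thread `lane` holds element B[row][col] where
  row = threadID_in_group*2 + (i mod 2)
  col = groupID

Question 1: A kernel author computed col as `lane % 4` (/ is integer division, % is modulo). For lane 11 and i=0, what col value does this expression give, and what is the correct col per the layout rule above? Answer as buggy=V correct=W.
`lane % 4`[11,0]=>3
lane 11: grp=2 (11/4), tig=3 (11%4)
i=0: r=3*2+0=6, c=grp=2
col: 3 vs 2

buggy=3 correct=2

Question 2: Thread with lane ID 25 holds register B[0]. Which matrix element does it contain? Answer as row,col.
L=25⇒gr=25>>2=6, th=25&3=1
[0]⇒row 1·2+0=2  col gr=6

2,6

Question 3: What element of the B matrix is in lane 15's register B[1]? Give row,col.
7,3

L=15->gid=15>>2=3, tid=15&3=3
[1]->row 3·2+1=7  col gid=3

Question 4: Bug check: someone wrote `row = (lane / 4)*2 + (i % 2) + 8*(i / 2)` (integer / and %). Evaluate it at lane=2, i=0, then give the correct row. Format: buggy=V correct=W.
buggy=0 correct=4

`(lane / 4)*2 + (i % 2) + 8*(i / 2)`[2,0]=>0
L=2=>grp=2>>2=0, tig=2&3=2
[0]=>row 2·2+0=4  col grp=0
row: 0 vs 4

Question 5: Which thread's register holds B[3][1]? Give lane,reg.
5,1

c=1⇒gr=1  r=3⇒th=1,odd=1
L=1*4+1=5  i=1=1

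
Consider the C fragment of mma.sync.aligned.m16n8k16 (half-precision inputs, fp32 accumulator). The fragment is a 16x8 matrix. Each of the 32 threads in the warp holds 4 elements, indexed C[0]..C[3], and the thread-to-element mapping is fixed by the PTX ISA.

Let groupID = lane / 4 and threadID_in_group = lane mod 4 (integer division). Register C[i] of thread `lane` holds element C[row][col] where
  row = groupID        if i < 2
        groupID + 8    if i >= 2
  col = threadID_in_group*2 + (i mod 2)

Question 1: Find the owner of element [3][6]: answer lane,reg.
r:3=>grp=3,rB=0  c:6=>tig=3,lo=0
L=3*4+3=15  i=0*2+0=0

15,0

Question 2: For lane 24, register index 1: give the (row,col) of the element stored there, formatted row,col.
6,1

24: G=6,T=0
[1] (6+0,0*2+1) = (6,1)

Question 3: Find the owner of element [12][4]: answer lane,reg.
18,2

r=12→G=4,rhi=1  c=4→T=2,p=0
L=4*4+2=18  i=1*2+0=2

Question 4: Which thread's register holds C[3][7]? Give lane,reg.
15,1

r=3⇒gr=3,Rb=0  c=7⇒th=3,odd=1
L=3*4+3=15  i=0*2+1=1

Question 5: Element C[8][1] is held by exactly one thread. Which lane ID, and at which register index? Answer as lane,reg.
r=8→G=0,rhi=1  c=1→T=0,p=1
L=0*4+0=0  i=1*2+1=3

0,3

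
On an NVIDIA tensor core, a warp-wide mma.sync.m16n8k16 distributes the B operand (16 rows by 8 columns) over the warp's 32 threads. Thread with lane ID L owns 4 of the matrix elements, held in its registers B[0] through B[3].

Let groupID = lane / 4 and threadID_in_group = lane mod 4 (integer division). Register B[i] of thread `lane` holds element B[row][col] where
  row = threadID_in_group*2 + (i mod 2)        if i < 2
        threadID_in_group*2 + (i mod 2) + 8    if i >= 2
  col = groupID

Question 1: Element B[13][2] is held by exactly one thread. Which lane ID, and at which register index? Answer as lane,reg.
10,3

c=2->g=2  r=13->rb=1,t=2,b0=1
L=2*4+2=10  i=1*2+1=3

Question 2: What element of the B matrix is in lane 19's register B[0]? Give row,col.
lane 19->19/4=4, 19 mod 4=3
i=0  r:2·3+0+0->6  c:4

6,4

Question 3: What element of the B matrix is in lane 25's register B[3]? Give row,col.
11,6

lane 25: gr=6 (25/4), th=1 (25%4)
i=3: r=1*2+1+8=11, c=gr=6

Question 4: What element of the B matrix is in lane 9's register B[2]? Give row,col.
L=9->g=9>>2=2, t=9&3=1
[2]->row 1·2+0+8=10  col g=2

10,2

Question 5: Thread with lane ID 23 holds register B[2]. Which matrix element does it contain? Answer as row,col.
14,5

lane 23=>23/4=5, 23 mod 4=3
i=2  r:2·3+0+8=>14  c:5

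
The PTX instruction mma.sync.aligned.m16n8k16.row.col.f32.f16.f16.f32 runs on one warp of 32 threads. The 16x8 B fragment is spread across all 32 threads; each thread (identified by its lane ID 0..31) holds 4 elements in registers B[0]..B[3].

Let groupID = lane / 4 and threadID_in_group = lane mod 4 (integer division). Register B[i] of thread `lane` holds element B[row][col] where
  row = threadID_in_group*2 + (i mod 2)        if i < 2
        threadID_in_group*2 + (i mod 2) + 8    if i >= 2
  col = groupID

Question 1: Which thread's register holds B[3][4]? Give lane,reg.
17,1

c:4=>grp=4  r:3=>rB=0,tig=1,lo=1
L=4*4+1=17  i=0*2+1=1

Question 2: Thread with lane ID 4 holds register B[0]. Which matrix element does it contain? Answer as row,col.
4: g=1,t=0
[0] (0*2+0+0,1) = (0,1)

0,1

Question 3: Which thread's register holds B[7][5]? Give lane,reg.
c=5→G=5  r=7→rhi=0,T=3,p=1
L=5*4+3=23  i=0*2+1=1

23,1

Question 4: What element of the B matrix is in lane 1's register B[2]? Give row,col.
10,0

L=1->g=1>>2=0, t=1&3=1
[2]->row 1·2+0+8=10  col g=0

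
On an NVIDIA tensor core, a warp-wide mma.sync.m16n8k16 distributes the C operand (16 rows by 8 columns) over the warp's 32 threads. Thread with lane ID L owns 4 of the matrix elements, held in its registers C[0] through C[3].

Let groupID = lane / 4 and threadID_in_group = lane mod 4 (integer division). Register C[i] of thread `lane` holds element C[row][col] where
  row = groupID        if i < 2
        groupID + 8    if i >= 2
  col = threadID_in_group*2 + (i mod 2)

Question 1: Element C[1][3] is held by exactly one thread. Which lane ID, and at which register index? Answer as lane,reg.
r=1→G=1,rhi=0  c=3→T=1,p=1
L=1*4+1=5  i=0*2+1=1

5,1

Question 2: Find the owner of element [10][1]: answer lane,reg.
8,3

r=10->g=2,rb=1  c=1->t=0,b0=1
L=2*4+0=8  i=1*2+1=3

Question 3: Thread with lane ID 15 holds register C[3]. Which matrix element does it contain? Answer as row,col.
L=15->g=15>>2=3, t=15&3=3
[3]->row 3+8=11  col 3·2+1=7

11,7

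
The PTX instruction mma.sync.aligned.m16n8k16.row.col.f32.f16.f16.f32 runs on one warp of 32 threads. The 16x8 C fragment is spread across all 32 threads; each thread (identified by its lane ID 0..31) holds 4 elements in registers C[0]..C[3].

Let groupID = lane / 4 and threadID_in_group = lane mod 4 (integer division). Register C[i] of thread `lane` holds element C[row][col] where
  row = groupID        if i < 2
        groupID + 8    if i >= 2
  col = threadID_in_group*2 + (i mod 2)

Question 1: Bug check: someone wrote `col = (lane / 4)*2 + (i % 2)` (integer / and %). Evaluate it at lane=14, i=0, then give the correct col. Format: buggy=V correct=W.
buggy=6 correct=4

`(lane / 4)*2 + (i % 2)`[14,0]->6
L=14->gid=14>>2=3, tid=14&3=2
[0]->row 3+0=3  col 2·2+0=4
col: 6 vs 4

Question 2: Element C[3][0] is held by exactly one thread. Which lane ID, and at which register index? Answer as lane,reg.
12,0

r=3→G=3,rhi=0  c=0→T=0,p=0
L=3*4+0=12  i=0*2+0=0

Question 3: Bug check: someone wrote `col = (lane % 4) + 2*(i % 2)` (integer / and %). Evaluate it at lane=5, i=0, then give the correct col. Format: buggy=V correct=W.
`(lane % 4) + 2*(i % 2)`[5,0]->1
lane 5: gid=1 (5/4), tid=1 (5%4)
i=0: r=1+0=1, c=1*2+0=2
col: 1 vs 2

buggy=1 correct=2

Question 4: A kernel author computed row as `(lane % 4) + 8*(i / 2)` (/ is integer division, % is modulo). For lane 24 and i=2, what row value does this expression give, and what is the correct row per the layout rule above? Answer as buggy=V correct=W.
buggy=8 correct=14

`(lane % 4) + 8*(i / 2)`[24,2]->8
24: gid=6,tid=0
[2] (6+8,0*2+0) = (14,0)
row: 8 vs 14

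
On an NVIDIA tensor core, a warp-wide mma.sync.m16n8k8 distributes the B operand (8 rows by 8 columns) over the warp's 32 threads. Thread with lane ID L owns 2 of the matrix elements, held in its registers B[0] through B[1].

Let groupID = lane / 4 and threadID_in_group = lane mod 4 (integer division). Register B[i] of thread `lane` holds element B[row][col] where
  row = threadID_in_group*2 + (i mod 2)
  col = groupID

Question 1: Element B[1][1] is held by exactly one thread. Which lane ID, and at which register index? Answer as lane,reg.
c: 1->gid=1  r: 1->tid=0,i&1=1
L=1*4+0=4  i=1=1

4,1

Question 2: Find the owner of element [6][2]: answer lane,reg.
11,0

c=2→G=2  r=6→T=3,p=0
L=2*4+3=11  i=0=0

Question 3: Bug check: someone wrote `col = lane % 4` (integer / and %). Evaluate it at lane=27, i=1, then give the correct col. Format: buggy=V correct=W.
buggy=3 correct=6

`lane % 4`[27,1]⇒3
27: gr=6,th=3
[1] (3*2+1,6) = (7,6)
col: 3 vs 6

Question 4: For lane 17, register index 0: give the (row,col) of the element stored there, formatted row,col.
2,4

L=17→G=17>>2=4, T=17&3=1
[0]→row 1·2+0=2  col G=4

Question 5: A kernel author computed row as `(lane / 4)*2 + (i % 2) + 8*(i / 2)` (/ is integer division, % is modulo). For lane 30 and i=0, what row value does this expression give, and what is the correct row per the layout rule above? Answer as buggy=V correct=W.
buggy=14 correct=4

`(lane / 4)*2 + (i % 2) + 8*(i / 2)`[30,0]⇒14
lane 30⇒30/4=7, 30 mod 4=2
i=0  r:2·2+0⇒4  c:7
row: 14 vs 4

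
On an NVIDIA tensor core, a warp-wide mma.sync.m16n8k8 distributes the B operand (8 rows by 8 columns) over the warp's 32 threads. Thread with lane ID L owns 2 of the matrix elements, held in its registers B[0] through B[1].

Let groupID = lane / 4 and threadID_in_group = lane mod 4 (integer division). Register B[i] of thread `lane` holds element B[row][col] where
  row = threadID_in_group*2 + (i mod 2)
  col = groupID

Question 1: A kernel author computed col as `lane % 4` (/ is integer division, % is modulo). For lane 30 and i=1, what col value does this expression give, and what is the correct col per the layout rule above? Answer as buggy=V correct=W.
buggy=2 correct=7

`lane % 4`[30,1]=>2
30: grp=7,tig=2
[1] (2*2+1,7) = (5,7)
col: 2 vs 7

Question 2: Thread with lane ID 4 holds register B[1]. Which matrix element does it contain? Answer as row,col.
1,1

lane 4: g=1 (4/4), t=0 (4%4)
i=1: r=0*2+1=1, c=g=1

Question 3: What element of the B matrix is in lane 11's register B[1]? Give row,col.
7,2

lane 11=>11/4=2, 11 mod 4=3
i=1  r:2·3+1=>7  c:2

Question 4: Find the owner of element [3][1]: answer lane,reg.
c=1⇒gr=1  r=3⇒th=1,odd=1
L=1*4+1=5  i=1=1

5,1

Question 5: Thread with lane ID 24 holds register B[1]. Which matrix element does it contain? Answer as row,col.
1,6

lane 24⇒24/4=6, 24 mod 4=0
i=1  r:2·0+1⇒1  c:6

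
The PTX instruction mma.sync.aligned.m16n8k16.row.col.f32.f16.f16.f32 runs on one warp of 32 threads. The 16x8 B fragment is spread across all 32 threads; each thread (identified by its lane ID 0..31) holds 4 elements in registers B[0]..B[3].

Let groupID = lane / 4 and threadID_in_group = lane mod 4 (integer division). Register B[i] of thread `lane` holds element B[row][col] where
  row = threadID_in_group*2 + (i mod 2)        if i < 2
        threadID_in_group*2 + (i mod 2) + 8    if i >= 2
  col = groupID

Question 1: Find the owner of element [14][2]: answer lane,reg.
c=2→G=2  r=14→rhi=1,T=3,p=0
L=2*4+3=11  i=1*2+0=2

11,2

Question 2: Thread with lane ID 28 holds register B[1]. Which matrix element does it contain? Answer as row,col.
1,7

lane 28: grp=7 (28/4), tig=0 (28%4)
i=1: r=0*2+1+0=1, c=grp=7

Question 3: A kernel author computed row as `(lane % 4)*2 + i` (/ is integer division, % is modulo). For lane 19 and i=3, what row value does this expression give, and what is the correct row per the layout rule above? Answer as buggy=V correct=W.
buggy=9 correct=15

`(lane % 4)*2 + i`[19,3]->9
L=19->gid=19>>2=4, tid=19&3=3
[3]->row 3·2+1+8=15  col gid=4
row: 9 vs 15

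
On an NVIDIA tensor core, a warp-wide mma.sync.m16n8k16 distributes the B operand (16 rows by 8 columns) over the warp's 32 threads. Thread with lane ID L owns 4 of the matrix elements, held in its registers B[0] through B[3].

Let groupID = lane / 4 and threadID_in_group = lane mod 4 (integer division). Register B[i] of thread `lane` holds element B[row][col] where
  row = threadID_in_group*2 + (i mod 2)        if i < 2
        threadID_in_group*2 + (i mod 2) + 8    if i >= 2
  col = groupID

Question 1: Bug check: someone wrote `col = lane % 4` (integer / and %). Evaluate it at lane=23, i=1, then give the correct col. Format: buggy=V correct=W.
buggy=3 correct=5

`lane % 4`[23,1]→3
lane 23→23/4=5, 23 mod 4=3
i=1  r:2·3+1+0→7  c:5
col: 3 vs 5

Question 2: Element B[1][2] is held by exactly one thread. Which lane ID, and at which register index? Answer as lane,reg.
c: 2->gid=2  r: 1->r8=0,tid=0,i&1=1
L=2*4+0=8  i=0*2+1=1

8,1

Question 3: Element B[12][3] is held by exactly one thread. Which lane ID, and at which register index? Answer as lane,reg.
c=3⇒gr=3  r=12⇒Rb=1,th=2,odd=0
L=3*4+2=14  i=1*2+0=2

14,2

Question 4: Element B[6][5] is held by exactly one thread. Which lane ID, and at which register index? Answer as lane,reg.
23,0

c=5→G=5  r=6→rhi=0,T=3,p=0
L=5*4+3=23  i=0*2+0=0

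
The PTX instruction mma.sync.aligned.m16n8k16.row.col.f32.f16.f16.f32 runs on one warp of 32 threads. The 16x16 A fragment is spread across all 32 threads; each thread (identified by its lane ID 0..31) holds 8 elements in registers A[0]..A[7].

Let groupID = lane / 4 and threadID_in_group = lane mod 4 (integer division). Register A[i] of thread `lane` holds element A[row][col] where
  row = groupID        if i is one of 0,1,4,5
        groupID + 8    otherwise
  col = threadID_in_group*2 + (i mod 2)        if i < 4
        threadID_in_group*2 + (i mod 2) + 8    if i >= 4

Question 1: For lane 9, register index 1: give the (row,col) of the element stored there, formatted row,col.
lane 9: G=2 (9/4), T=1 (9%4)
i=1: r=2+0=2, c=1*2+1+0=3

2,3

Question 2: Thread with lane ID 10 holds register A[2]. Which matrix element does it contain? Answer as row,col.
lane 10: gr=2 (10/4), th=2 (10%4)
i=2: r=2+8=10, c=2*2+0+0=4

10,4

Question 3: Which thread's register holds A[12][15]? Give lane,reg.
r: 12->gid=4,r8=1  c: 15->c8=1,tid=3,i&1=1
L=4*4+3=19  i=1*4+1*2+1=7

19,7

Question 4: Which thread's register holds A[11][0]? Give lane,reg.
r=11->g=3,rb=1  c=0->cb=0,t=0,b0=0
L=3*4+0=12  i=0*4+1*2+0=2

12,2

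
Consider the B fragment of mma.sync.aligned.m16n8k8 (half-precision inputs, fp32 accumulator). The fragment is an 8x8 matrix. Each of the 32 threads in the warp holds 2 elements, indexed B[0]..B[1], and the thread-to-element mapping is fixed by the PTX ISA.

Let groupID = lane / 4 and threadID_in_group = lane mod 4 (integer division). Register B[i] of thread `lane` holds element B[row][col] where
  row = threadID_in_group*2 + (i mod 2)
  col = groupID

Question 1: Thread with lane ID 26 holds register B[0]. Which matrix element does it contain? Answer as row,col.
lane 26=>26/4=6, 26 mod 4=2
i=0  r:2·2+0=>4  c:6

4,6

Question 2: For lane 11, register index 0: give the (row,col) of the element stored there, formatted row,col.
lane 11=>11/4=2, 11 mod 4=3
i=0  r:2·3+0=>6  c:2

6,2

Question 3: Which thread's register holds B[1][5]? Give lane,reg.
20,1

c=5→G=5  r=1→T=0,p=1
L=5*4+0=20  i=1=1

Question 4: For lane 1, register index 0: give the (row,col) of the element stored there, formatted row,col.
2,0

lane 1⇒1/4=0, 1 mod 4=1
i=0  r:2·1+0⇒2  c:0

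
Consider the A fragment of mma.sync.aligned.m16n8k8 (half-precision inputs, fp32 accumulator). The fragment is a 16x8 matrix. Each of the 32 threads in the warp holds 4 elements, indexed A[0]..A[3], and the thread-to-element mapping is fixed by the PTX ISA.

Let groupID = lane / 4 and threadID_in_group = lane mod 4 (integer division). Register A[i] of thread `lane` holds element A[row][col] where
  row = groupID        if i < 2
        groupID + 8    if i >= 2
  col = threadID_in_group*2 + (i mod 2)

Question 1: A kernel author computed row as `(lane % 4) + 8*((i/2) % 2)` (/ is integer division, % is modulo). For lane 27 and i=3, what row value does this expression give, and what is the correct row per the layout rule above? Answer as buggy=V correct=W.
`(lane % 4) + 8*((i/2) % 2)`[27,3]⇒11
27: gr=6,th=3
[3] (6+8,3*2+1) = (14,7)
row: 11 vs 14

buggy=11 correct=14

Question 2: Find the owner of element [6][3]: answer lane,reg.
25,1

r: 6->gid=6,r8=0  c: 3->tid=1,i&1=1
L=6*4+1=25  i=0*2+1=1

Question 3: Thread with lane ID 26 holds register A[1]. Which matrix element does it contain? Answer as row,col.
L=26->gid=26>>2=6, tid=26&3=2
[1]->row 6+0=6  col 2·2+1=5

6,5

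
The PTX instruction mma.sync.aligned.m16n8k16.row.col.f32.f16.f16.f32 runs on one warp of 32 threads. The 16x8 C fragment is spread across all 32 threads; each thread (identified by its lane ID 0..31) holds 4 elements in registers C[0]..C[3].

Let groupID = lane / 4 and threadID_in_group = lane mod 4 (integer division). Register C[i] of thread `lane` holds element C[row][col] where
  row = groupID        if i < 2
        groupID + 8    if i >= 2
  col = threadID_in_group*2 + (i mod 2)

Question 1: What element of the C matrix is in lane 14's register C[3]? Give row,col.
11,5

lane 14: gid=3 (14/4), tid=2 (14%4)
i=3: r=3+8=11, c=2*2+1=5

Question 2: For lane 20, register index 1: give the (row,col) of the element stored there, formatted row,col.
lane 20: gr=5 (20/4), th=0 (20%4)
i=1: r=5+0=5, c=0*2+1=1

5,1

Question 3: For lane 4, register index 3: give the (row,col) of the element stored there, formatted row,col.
9,1

L=4⇒gr=4>>2=1, th=4&3=0
[3]⇒row 1+8=9  col 0·2+1=1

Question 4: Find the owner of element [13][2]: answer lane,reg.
r=13⇒gr=5,Rb=1  c=2⇒th=1,odd=0
L=5*4+1=21  i=1*2+0=2

21,2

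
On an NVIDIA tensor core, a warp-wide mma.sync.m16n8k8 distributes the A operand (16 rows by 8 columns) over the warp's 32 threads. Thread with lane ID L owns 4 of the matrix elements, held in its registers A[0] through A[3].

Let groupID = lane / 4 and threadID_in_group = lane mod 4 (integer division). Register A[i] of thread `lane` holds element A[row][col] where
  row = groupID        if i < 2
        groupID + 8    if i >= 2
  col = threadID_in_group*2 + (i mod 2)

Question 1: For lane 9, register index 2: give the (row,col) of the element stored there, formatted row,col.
10,2

lane 9⇒9/4=2, 9 mod 4=1
i=2  r:2+8⇒10  c:2·1+0⇒2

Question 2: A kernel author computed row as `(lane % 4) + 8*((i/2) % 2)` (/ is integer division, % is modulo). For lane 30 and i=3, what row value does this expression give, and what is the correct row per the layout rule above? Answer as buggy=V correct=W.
buggy=10 correct=15

`(lane % 4) + 8*((i/2) % 2)`[30,3]->10
lane 30: g=7 (30/4), t=2 (30%4)
i=3: r=7+8=15, c=2*2+1=5
row: 10 vs 15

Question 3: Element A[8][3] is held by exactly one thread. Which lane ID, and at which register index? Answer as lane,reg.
r=8⇒gr=0,Rb=1  c=3⇒th=1,odd=1
L=0*4+1=1  i=1*2+1=3

1,3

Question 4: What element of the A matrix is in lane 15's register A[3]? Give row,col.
11,7

L=15->gid=15>>2=3, tid=15&3=3
[3]->row 3+8=11  col 3·2+1=7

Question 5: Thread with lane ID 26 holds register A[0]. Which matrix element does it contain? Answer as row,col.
lane 26⇒26/4=6, 26 mod 4=2
i=0  r:6+0⇒6  c:2·2+0⇒4

6,4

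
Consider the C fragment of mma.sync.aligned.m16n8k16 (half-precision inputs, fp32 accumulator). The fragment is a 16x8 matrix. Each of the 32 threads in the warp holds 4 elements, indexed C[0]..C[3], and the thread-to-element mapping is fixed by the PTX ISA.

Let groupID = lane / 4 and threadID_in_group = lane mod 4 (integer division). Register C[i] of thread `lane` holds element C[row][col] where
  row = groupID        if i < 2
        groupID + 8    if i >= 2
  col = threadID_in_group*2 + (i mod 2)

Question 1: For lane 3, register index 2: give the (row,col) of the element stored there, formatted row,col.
8,6

lane 3: gid=0 (3/4), tid=3 (3%4)
i=2: r=0+8=8, c=3*2+0=6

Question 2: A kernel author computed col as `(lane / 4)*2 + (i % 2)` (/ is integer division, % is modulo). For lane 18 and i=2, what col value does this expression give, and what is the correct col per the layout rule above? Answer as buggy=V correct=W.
buggy=8 correct=4

`(lane / 4)*2 + (i % 2)`[18,2]⇒8
L=18⇒gr=18>>2=4, th=18&3=2
[2]⇒row 4+8=12  col 2·2+0=4
col: 8 vs 4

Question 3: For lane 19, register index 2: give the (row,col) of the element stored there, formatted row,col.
lane 19: gid=4 (19/4), tid=3 (19%4)
i=2: r=4+8=12, c=3*2+0=6

12,6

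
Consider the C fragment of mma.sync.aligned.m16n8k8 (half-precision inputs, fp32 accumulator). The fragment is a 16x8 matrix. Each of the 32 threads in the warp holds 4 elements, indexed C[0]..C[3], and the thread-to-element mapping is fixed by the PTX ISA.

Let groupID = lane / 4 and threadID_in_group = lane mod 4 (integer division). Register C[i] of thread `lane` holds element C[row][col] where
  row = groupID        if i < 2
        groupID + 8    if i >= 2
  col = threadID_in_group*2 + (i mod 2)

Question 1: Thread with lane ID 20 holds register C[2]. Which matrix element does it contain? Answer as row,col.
lane 20→20/4=5, 20 mod 4=0
i=2  r:5+8→13  c:2·0+0→0

13,0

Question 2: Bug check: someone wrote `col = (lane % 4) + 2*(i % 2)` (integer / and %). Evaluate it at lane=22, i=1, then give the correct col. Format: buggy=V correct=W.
`(lane % 4) + 2*(i % 2)`[22,1]->4
lane 22: gid=5 (22/4), tid=2 (22%4)
i=1: r=5+0=5, c=2*2+1=5
col: 4 vs 5

buggy=4 correct=5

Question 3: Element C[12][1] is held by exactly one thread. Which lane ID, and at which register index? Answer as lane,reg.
16,3

r=12⇒gr=4,Rb=1  c=1⇒th=0,odd=1
L=4*4+0=16  i=1*2+1=3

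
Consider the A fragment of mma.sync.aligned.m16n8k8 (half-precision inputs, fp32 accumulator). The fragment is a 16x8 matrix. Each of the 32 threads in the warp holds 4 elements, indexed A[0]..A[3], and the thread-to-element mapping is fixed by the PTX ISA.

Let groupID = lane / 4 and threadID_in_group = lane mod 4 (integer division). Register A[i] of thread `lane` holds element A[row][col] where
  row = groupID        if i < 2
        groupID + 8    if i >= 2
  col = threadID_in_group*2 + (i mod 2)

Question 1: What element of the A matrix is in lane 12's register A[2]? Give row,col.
11,0

12: gr=3,th=0
[2] (3+8,0*2+0) = (11,0)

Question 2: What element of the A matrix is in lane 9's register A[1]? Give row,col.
L=9⇒gr=9>>2=2, th=9&3=1
[1]⇒row 2+0=2  col 1·2+1=3

2,3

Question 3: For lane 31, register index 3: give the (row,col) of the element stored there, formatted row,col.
31: g=7,t=3
[3] (7+8,3*2+1) = (15,7)

15,7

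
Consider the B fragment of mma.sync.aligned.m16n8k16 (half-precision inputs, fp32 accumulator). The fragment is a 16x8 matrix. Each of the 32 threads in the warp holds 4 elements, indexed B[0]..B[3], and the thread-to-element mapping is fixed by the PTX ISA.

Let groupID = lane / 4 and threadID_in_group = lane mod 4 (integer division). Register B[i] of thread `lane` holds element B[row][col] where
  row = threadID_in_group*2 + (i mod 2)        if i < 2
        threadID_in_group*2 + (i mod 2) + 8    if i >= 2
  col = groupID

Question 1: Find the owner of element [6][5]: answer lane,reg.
23,0

c=5⇒gr=5  r=6⇒Rb=0,th=3,odd=0
L=5*4+3=23  i=0*2+0=0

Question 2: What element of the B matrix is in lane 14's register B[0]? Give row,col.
4,3

lane 14->14/4=3, 14 mod 4=2
i=0  r:2·2+0+0->4  c:3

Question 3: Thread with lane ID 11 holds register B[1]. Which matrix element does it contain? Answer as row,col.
lane 11→11/4=2, 11 mod 4=3
i=1  r:2·3+1+0→7  c:2

7,2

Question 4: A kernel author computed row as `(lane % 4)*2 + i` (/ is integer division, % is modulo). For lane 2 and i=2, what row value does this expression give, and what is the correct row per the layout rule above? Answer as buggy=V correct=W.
buggy=6 correct=12

`(lane % 4)*2 + i`[2,2]=>6
lane 2: grp=0 (2/4), tig=2 (2%4)
i=2: r=2*2+0+8=12, c=grp=0
row: 6 vs 12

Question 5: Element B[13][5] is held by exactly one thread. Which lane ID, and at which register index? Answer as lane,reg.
c=5->g=5  r=13->rb=1,t=2,b0=1
L=5*4+2=22  i=1*2+1=3

22,3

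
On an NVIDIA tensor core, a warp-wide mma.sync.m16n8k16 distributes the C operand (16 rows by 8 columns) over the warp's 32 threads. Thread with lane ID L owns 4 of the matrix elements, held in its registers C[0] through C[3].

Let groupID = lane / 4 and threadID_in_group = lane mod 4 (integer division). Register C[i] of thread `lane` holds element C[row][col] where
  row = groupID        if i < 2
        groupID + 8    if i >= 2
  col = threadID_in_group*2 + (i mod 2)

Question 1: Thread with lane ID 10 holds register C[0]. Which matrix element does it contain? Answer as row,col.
2,4

lane 10: gr=2 (10/4), th=2 (10%4)
i=0: r=2+0=2, c=2*2+0=4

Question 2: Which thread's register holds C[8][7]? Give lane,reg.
r: 8->gid=0,r8=1  c: 7->tid=3,i&1=1
L=0*4+3=3  i=1*2+1=3

3,3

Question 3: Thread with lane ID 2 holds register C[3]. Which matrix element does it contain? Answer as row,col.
8,5

L=2⇒gr=2>>2=0, th=2&3=2
[3]⇒row 0+8=8  col 2·2+1=5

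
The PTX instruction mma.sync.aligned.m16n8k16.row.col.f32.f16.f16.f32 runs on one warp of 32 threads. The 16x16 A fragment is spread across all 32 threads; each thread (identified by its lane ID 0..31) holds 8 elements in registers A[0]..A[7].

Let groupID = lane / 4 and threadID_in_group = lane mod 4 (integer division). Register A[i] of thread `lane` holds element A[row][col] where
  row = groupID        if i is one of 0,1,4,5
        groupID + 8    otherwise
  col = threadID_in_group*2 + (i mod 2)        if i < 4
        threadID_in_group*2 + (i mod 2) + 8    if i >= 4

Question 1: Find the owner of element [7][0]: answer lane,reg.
r=7->g=7,rb=0  c=0->cb=0,t=0,b0=0
L=7*4+0=28  i=0*4+0*2+0=0

28,0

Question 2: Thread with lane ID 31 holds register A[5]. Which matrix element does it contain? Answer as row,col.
31: gid=7,tid=3
[5] (7+0,3*2+1+8) = (7,15)

7,15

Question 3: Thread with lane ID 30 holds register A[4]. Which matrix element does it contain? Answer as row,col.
7,12

L=30->gid=30>>2=7, tid=30&3=2
[4]->row 7+0=7  col 2·2+0+8=12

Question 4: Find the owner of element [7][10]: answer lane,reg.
r: 7->gid=7,r8=0  c: 10->c8=1,tid=1,i&1=0
L=7*4+1=29  i=1*4+0*2+0=4

29,4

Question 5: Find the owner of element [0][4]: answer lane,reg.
2,0

r=0->g=0,rb=0  c=4->cb=0,t=2,b0=0
L=0*4+2=2  i=0*4+0*2+0=0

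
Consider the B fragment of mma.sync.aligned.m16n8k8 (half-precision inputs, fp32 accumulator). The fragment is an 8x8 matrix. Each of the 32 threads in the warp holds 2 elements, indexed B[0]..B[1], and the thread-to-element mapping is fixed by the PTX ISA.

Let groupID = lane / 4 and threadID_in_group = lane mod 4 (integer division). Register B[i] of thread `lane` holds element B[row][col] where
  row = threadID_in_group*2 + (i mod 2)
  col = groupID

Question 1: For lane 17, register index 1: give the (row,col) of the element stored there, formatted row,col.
3,4

17: g=4,t=1
[1] (1*2+1,4) = (3,4)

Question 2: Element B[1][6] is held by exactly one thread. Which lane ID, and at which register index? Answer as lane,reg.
c=6⇒gr=6  r=1⇒th=0,odd=1
L=6*4+0=24  i=1=1

24,1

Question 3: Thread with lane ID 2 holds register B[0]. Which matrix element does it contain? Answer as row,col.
L=2→G=2>>2=0, T=2&3=2
[0]→row 2·2+0=4  col G=0

4,0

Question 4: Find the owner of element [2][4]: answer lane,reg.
17,0

c=4->g=4  r=2->t=1,b0=0
L=4*4+1=17  i=0=0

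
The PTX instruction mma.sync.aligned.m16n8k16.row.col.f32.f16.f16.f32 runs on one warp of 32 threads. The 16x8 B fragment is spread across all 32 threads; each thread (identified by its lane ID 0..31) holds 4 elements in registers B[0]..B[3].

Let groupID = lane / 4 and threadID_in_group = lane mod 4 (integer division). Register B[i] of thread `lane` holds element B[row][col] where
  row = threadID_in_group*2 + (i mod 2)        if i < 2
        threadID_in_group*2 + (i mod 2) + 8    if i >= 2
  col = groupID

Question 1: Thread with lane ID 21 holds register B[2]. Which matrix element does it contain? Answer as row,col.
21: gid=5,tid=1
[2] (1*2+0+8,5) = (10,5)

10,5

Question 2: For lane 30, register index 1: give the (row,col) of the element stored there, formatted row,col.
5,7

lane 30→30/4=7, 30 mod 4=2
i=1  r:2·2+1+0→5  c:7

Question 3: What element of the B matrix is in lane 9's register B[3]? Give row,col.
lane 9⇒9/4=2, 9 mod 4=1
i=3  r:2·1+1+8⇒11  c:2

11,2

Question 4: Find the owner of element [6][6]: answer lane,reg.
c=6⇒gr=6  r=6⇒Rb=0,th=3,odd=0
L=6*4+3=27  i=0*2+0=0

27,0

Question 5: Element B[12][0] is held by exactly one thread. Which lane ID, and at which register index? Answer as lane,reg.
2,2

c=0->g=0  r=12->rb=1,t=2,b0=0
L=0*4+2=2  i=1*2+0=2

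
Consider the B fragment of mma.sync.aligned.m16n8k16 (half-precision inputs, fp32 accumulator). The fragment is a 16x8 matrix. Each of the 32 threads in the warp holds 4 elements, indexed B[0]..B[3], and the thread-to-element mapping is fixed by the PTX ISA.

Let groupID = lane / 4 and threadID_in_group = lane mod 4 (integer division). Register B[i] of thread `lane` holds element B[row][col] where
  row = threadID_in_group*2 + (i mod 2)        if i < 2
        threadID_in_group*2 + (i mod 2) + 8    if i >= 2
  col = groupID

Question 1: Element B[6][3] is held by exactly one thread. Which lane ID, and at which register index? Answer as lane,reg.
15,0

c=3⇒gr=3  r=6⇒Rb=0,th=3,odd=0
L=3*4+3=15  i=0*2+0=0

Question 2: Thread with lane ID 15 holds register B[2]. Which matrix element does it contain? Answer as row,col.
14,3

L=15=>grp=15>>2=3, tig=15&3=3
[2]=>row 3·2+0+8=14  col grp=3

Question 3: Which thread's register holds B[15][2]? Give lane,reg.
11,3

c=2->g=2  r=15->rb=1,t=3,b0=1
L=2*4+3=11  i=1*2+1=3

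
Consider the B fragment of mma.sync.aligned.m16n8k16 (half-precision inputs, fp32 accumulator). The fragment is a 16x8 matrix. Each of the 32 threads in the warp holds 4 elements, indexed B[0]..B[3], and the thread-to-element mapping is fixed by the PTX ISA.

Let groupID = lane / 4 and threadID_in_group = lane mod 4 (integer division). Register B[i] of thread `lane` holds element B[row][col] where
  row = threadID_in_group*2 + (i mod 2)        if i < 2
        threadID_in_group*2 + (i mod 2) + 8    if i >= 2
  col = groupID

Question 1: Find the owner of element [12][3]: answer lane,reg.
14,2

c=3->g=3  r=12->rb=1,t=2,b0=0
L=3*4+2=14  i=1*2+0=2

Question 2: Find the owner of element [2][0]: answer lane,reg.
c=0→G=0  r=2→rhi=0,T=1,p=0
L=0*4+1=1  i=0*2+0=0

1,0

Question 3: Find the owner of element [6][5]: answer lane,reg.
c:5=>grp=5  r:6=>rB=0,tig=3,lo=0
L=5*4+3=23  i=0*2+0=0

23,0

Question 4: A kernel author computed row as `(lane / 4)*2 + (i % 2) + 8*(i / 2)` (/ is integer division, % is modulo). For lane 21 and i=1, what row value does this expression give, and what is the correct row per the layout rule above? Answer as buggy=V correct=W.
buggy=11 correct=3

`(lane / 4)*2 + (i % 2) + 8*(i / 2)`[21,1]⇒11
lane 21: gr=5 (21/4), th=1 (21%4)
i=1: r=1*2+1+0=3, c=gr=5
row: 11 vs 3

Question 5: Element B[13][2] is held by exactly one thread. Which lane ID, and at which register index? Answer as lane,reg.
c: 2->gid=2  r: 13->r8=1,tid=2,i&1=1
L=2*4+2=10  i=1*2+1=3

10,3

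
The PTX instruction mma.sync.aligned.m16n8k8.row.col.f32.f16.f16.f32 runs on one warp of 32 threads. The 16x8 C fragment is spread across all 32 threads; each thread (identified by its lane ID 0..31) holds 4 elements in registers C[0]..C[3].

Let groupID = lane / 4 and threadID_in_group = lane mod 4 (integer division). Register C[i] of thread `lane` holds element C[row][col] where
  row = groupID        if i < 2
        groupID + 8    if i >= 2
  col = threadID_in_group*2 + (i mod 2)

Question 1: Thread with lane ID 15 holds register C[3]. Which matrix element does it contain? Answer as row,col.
lane 15: g=3 (15/4), t=3 (15%4)
i=3: r=3+8=11, c=3*2+1=7

11,7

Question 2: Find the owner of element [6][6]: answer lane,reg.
r: 6->gid=6,r8=0  c: 6->tid=3,i&1=0
L=6*4+3=27  i=0*2+0=0

27,0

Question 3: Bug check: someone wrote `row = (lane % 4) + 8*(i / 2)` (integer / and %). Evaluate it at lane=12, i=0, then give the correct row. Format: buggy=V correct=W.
`(lane % 4) + 8*(i / 2)`[12,0]→0
lane 12: G=3 (12/4), T=0 (12%4)
i=0: r=3+0=3, c=0*2+0=0
row: 0 vs 3

buggy=0 correct=3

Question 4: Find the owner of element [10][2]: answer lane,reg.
r=10->g=2,rb=1  c=2->t=1,b0=0
L=2*4+1=9  i=1*2+0=2

9,2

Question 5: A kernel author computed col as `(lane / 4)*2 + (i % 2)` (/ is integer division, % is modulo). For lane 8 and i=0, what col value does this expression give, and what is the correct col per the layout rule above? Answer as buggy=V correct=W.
buggy=4 correct=0

`(lane / 4)*2 + (i % 2)`[8,0]=>4
lane 8: grp=2 (8/4), tig=0 (8%4)
i=0: r=2+0=2, c=0*2+0=0
col: 4 vs 0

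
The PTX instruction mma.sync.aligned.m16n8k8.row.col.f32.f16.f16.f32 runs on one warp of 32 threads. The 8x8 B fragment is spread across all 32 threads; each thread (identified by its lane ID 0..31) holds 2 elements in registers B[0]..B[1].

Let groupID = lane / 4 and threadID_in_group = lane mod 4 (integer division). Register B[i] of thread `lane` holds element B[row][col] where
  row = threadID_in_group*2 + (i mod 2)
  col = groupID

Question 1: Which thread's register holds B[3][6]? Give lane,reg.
c=6⇒gr=6  r=3⇒th=1,odd=1
L=6*4+1=25  i=1=1

25,1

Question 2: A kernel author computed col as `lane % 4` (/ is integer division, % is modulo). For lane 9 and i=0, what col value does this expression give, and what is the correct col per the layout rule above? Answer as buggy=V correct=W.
buggy=1 correct=2

`lane % 4`[9,0]->1
9: gid=2,tid=1
[0] (1*2+0,2) = (2,2)
col: 1 vs 2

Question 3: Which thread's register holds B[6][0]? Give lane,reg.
3,0

c=0→G=0  r=6→T=3,p=0
L=0*4+3=3  i=0=0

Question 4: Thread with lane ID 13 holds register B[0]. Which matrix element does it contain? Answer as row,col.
2,3

lane 13: g=3 (13/4), t=1 (13%4)
i=0: r=1*2+0=2, c=g=3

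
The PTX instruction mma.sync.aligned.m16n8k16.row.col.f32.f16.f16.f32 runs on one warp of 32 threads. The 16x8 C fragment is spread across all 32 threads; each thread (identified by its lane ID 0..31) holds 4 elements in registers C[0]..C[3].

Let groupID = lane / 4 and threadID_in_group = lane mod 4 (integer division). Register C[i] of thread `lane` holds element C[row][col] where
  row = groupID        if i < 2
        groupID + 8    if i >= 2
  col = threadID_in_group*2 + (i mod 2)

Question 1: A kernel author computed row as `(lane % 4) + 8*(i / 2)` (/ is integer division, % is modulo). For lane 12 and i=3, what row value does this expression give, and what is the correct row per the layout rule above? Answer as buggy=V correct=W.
buggy=8 correct=11

`(lane % 4) + 8*(i / 2)`[12,3]->8
lane 12->12/4=3, 12 mod 4=0
i=3  r:3+8->11  c:2·0+1->1
row: 8 vs 11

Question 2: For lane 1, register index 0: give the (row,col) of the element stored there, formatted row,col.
0,2

L=1->gid=1>>2=0, tid=1&3=1
[0]->row 0+0=0  col 1·2+0=2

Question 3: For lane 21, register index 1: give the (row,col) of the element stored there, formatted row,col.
L=21->g=21>>2=5, t=21&3=1
[1]->row 5+0=5  col 1·2+1=3

5,3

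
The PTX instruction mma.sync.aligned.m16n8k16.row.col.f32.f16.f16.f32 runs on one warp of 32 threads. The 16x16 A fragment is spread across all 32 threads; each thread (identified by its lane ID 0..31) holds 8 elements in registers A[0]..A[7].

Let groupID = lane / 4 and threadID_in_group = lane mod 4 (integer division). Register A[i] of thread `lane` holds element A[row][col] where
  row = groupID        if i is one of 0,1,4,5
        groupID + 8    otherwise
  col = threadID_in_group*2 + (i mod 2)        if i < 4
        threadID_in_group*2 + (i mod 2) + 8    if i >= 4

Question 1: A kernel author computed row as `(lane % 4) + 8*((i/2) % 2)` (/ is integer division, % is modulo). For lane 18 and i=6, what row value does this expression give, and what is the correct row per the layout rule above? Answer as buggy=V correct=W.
`(lane % 4) + 8*((i/2) % 2)`[18,6]->10
lane 18->18/4=4, 18 mod 4=2
i=6  r:4+8->12  c:2·2+0+8->12
row: 10 vs 12

buggy=10 correct=12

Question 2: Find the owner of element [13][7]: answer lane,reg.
r=13->g=5,rb=1  c=7->cb=0,t=3,b0=1
L=5*4+3=23  i=0*4+1*2+1=3

23,3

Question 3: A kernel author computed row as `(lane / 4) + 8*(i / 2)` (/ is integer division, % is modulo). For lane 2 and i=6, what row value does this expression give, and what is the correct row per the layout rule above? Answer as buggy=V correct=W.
`(lane / 4) + 8*(i / 2)`[2,6]->24
2: g=0,t=2
[6] (0+8,2*2+0+8) = (8,12)
row: 24 vs 8

buggy=24 correct=8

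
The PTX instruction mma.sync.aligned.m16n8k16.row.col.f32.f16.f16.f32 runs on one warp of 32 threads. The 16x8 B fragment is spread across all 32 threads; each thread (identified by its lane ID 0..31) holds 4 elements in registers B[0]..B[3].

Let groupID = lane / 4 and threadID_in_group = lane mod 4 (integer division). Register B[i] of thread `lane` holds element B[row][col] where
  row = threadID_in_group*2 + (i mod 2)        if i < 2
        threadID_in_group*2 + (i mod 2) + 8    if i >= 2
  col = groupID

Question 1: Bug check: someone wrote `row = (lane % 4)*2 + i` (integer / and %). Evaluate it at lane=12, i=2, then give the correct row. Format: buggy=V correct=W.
buggy=2 correct=8

`(lane % 4)*2 + i`[12,2]→2
lane 12: G=3 (12/4), T=0 (12%4)
i=2: r=0*2+0+8=8, c=G=3
row: 2 vs 8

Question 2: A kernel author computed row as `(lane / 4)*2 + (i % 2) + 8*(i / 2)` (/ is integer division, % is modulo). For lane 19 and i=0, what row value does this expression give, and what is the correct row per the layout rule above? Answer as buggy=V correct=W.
`(lane / 4)*2 + (i % 2) + 8*(i / 2)`[19,0]⇒8
lane 19: gr=4 (19/4), th=3 (19%4)
i=0: r=3*2+0+0=6, c=gr=4
row: 8 vs 6

buggy=8 correct=6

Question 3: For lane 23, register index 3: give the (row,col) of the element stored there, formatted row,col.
15,5

lane 23⇒23/4=5, 23 mod 4=3
i=3  r:2·3+1+8⇒15  c:5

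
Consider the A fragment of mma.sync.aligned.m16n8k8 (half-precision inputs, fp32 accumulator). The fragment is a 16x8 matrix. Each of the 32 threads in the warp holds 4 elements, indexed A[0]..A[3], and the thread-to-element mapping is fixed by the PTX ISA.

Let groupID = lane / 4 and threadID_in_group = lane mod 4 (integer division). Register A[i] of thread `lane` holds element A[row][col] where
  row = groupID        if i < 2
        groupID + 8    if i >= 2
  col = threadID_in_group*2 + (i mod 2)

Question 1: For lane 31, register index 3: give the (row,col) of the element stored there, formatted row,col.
lane 31->31/4=7, 31 mod 4=3
i=3  r:7+8->15  c:2·3+1->7

15,7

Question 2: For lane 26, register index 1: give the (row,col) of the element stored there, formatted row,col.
6,5

lane 26=>26/4=6, 26 mod 4=2
i=1  r:6+0=>6  c:2·2+1=>5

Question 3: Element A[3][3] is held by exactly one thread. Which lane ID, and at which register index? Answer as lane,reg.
r: 3->gid=3,r8=0  c: 3->tid=1,i&1=1
L=3*4+1=13  i=0*2+1=1

13,1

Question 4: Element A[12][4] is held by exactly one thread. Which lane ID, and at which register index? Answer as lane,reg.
r=12→G=4,rhi=1  c=4→T=2,p=0
L=4*4+2=18  i=1*2+0=2

18,2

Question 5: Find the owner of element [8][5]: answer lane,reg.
2,3

r=8->g=0,rb=1  c=5->t=2,b0=1
L=0*4+2=2  i=1*2+1=3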